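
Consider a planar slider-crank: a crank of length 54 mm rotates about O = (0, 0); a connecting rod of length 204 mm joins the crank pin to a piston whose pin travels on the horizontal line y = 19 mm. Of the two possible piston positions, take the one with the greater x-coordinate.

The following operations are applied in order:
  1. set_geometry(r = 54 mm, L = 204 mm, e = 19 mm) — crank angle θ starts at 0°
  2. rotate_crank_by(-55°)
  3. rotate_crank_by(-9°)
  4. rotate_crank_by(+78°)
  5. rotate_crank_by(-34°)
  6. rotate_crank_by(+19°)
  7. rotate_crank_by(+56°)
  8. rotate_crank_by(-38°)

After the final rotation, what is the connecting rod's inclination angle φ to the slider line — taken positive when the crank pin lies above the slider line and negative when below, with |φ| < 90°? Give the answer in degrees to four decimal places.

-0.9021

set_geometry: r = 54 mm, L = 204 mm, e = 19 mm; θ ← 0°
rotate_crank_by(-55°): θ ← 0° -55° = -55°
rotate_crank_by(-9°): θ ← -55° -9° = -64°
rotate_crank_by(+78°): θ ← -64° +78° = 14°
rotate_crank_by(-34°): θ ← 14° -34° = -20°
rotate_crank_by(+19°): θ ← -20° +19° = -1°
rotate_crank_by(+56°): θ ← -1° +56° = 55°
rotate_crank_by(-38°): θ ← 55° -38° = 17°
crank pin P = (r cos θ, r sin θ) = (51.640457, 15.788072)
h = r sin θ − e = 15.788072 − 19 = -3.211928
sin φ = h / L = -3.211928 / 204 = -0.01574474
φ = arcsin(-0.01574474) = -0.902145°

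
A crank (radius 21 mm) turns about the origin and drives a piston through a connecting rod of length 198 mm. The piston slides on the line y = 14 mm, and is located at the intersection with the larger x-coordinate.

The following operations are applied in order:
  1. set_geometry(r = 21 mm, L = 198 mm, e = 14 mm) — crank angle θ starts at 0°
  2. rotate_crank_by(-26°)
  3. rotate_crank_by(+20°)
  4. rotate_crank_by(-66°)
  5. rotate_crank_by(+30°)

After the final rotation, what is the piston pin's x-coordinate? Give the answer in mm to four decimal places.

set_geometry: r = 21 mm, L = 198 mm, e = 14 mm; θ ← 0°
rotate_crank_by(-26°): θ ← 0° -26° = -26°
rotate_crank_by(+20°): θ ← -26° +20° = -6°
rotate_crank_by(-66°): θ ← -6° -66° = -72°
rotate_crank_by(+30°): θ ← -72° +30° = -42°
crank pin P = (r cos θ, r sin θ) = (15.606041, -14.051743)
h = r sin θ − e = -14.051743 − 14 = -28.051743
x = r cos θ + √(L² − h²) = 15.606041 + √(39204.0 − 786.9003) = 15.606041 + 196.002805 = 211.608847

211.6088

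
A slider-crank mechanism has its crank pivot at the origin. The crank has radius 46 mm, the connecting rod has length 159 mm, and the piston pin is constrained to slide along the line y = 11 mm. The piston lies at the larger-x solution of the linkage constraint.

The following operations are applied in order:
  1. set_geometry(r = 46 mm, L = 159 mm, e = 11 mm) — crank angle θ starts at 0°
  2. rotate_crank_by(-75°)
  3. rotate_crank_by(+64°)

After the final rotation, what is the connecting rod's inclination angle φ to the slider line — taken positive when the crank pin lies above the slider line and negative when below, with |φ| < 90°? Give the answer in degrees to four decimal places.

-7.1452

set_geometry: r = 46 mm, L = 159 mm, e = 11 mm; θ ← 0°
rotate_crank_by(-75°): θ ← 0° -75° = -75°
rotate_crank_by(+64°): θ ← -75° +64° = -11°
crank pin P = (r cos θ, r sin θ) = (45.154850, -8.777214)
h = r sin θ − e = -8.777214 − 11 = -19.777214
sin φ = h / L = -19.777214 / 159 = -0.12438499
φ = arcsin(-0.12438499) = -7.145241°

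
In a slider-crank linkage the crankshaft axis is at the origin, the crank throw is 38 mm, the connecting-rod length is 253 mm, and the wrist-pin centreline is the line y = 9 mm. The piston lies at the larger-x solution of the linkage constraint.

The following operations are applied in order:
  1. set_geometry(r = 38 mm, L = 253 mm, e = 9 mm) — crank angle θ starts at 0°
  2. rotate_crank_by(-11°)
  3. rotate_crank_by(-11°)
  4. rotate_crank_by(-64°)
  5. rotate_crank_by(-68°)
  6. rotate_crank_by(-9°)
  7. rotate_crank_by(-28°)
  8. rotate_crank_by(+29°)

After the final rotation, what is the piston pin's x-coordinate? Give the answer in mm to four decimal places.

216.0081

set_geometry: r = 38 mm, L = 253 mm, e = 9 mm; θ ← 0°
rotate_crank_by(-11°): θ ← 0° -11° = -11°
rotate_crank_by(-11°): θ ← -11° -11° = -22°
rotate_crank_by(-64°): θ ← -22° -64° = -86°
rotate_crank_by(-68°): θ ← -86° -68° = -154°
rotate_crank_by(-9°): θ ← -154° -9° = -163°
rotate_crank_by(-28°): θ ← -163° -28° = -191°
rotate_crank_by(+29°): θ ← -191° +29° = -162°
crank pin P = (r cos θ, r sin θ) = (-36.140148, -11.742646)
h = r sin θ − e = -11.742646 − 9 = -20.742646
x = r cos θ + √(L² − h²) = -36.140148 + √(64009.0 − 430.2574) = -36.140148 + 252.148255 = 216.008108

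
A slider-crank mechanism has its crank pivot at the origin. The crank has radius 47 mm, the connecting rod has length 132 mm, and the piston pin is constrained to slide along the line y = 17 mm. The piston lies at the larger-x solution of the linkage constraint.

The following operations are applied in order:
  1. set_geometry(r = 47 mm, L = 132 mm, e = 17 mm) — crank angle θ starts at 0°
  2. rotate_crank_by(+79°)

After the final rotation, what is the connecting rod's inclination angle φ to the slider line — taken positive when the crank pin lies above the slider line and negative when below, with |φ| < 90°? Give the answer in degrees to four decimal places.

set_geometry: r = 47 mm, L = 132 mm, e = 17 mm; θ ← 0°
rotate_crank_by(+79°): θ ← 0° +79° = 79°
crank pin P = (r cos θ, r sin θ) = (8.968023, 46.136478)
h = r sin θ − e = 46.136478 − 17 = 29.136478
sin φ = h / L = 29.136478 / 132 = 0.22073089
φ = arcsin(0.22073089) = 12.751965°

12.7520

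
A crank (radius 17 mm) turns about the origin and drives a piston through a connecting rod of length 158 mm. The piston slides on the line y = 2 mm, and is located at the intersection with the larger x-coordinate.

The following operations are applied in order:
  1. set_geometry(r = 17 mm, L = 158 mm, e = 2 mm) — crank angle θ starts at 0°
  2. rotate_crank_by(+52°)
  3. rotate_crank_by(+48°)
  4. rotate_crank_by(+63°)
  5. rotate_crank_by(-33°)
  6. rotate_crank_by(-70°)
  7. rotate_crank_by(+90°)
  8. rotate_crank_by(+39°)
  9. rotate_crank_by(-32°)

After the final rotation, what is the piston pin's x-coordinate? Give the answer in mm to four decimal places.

set_geometry: r = 17 mm, L = 158 mm, e = 2 mm; θ ← 0°
rotate_crank_by(+52°): θ ← 0° +52° = 52°
rotate_crank_by(+48°): θ ← 52° +48° = 100°
rotate_crank_by(+63°): θ ← 100° +63° = 163°
rotate_crank_by(-33°): θ ← 163° -33° = 130°
rotate_crank_by(-70°): θ ← 130° -70° = 60°
rotate_crank_by(+90°): θ ← 60° +90° = 150°
rotate_crank_by(+39°): θ ← 150° +39° = 189°
rotate_crank_by(-32°): θ ← 189° -32° = 157°
crank pin P = (r cos θ, r sin θ) = (-15.648583, 6.642429)
h = r sin θ − e = 6.642429 − 2 = 4.642429
x = r cos θ + √(L² − h²) = -15.648583 + √(24964.0 − 21.5521) = -15.648583 + 157.931782 = 142.283200

142.2832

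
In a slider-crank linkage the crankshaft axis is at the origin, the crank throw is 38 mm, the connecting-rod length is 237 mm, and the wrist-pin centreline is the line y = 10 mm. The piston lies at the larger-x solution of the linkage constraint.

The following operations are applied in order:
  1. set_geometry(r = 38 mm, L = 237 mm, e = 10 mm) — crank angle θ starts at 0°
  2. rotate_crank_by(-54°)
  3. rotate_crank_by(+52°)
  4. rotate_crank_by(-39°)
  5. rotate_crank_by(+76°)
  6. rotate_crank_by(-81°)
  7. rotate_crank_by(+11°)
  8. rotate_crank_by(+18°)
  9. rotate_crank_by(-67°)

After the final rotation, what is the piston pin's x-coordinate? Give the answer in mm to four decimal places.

set_geometry: r = 38 mm, L = 237 mm, e = 10 mm; θ ← 0°
rotate_crank_by(-54°): θ ← 0° -54° = -54°
rotate_crank_by(+52°): θ ← -54° +52° = -2°
rotate_crank_by(-39°): θ ← -2° -39° = -41°
rotate_crank_by(+76°): θ ← -41° +76° = 35°
rotate_crank_by(-81°): θ ← 35° -81° = -46°
rotate_crank_by(+11°): θ ← -46° +11° = -35°
rotate_crank_by(+18°): θ ← -35° +18° = -17°
rotate_crank_by(-67°): θ ← -17° -67° = -84°
crank pin P = (r cos θ, r sin θ) = (3.972082, -37.791832)
h = r sin θ − e = -37.791832 − 10 = -47.791832
x = r cos θ + √(L² − h²) = 3.972082 + √(56169.0 − 2284.0592) = 3.972082 + 232.131301 = 236.103382

236.1034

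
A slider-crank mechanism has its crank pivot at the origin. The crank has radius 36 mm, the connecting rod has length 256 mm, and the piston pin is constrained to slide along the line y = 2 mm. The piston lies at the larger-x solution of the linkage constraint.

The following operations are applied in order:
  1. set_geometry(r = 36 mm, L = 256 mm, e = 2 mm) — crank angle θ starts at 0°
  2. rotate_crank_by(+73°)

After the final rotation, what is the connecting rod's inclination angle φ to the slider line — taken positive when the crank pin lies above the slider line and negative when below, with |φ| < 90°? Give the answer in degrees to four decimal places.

set_geometry: r = 36 mm, L = 256 mm, e = 2 mm; θ ← 0°
rotate_crank_by(+73°): θ ← 0° +73° = 73°
crank pin P = (r cos θ, r sin θ) = (10.525381, 34.426971)
h = r sin θ − e = 34.426971 − 2 = 32.426971
sin φ = h / L = 32.426971 / 256 = 0.12666786
φ = arcsin(0.12666786) = 7.277083°

7.2771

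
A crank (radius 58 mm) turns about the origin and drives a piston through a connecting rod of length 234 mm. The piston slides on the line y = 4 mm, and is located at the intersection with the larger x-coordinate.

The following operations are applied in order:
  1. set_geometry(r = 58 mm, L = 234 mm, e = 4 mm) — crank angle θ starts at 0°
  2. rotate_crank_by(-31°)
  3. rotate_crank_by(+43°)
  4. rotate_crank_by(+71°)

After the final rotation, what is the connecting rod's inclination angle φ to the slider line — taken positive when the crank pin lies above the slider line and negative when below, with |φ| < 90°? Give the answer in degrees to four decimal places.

set_geometry: r = 58 mm, L = 234 mm, e = 4 mm; θ ← 0°
rotate_crank_by(-31°): θ ← 0° -31° = -31°
rotate_crank_by(+43°): θ ← -31° +43° = 12°
rotate_crank_by(+71°): θ ← 12° +71° = 83°
crank pin P = (r cos θ, r sin θ) = (7.068422, 57.567677)
h = r sin θ − e = 57.567677 − 4 = 53.567677
sin φ = h / L = 53.567677 / 234 = 0.22892170
φ = arcsin(0.22892170) = 13.233596°

13.2336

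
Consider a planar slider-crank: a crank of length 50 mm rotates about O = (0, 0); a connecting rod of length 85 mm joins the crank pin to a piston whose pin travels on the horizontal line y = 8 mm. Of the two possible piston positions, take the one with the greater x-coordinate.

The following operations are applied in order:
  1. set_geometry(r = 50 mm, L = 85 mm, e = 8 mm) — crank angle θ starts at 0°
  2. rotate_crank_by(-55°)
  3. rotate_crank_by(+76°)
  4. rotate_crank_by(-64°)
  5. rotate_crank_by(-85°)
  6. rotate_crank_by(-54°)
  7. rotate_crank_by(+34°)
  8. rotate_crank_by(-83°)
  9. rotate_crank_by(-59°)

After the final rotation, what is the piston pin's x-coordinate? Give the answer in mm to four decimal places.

92.6338

set_geometry: r = 50 mm, L = 85 mm, e = 8 mm; θ ← 0°
rotate_crank_by(-55°): θ ← 0° -55° = -55°
rotate_crank_by(+76°): θ ← -55° +76° = 21°
rotate_crank_by(-64°): θ ← 21° -64° = -43°
rotate_crank_by(-85°): θ ← -43° -85° = -128°
rotate_crank_by(-54°): θ ← -128° -54° = -182°
rotate_crank_by(+34°): θ ← -182° +34° = -148°
rotate_crank_by(-83°): θ ← -148° -83° = -231°
rotate_crank_by(-59°): θ ← -231° -59° = -290°
crank pin P = (r cos θ, r sin θ) = (17.101007, 46.984631)
h = r sin θ − e = 46.984631 − 8 = 38.984631
x = r cos θ + √(L² − h²) = 17.101007 + √(7225.0 − 1519.8015) = 17.101007 + 75.532765 = 92.633772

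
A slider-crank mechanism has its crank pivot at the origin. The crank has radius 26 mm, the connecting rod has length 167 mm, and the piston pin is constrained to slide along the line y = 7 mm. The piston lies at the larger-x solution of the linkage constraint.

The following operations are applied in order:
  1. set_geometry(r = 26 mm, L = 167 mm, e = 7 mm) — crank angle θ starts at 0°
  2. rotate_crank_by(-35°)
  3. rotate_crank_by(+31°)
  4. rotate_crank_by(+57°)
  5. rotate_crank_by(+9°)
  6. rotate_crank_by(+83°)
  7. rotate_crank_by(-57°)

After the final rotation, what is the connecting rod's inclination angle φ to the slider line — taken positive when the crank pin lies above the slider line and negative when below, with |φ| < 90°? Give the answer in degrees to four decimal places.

set_geometry: r = 26 mm, L = 167 mm, e = 7 mm; θ ← 0°
rotate_crank_by(-35°): θ ← 0° -35° = -35°
rotate_crank_by(+31°): θ ← -35° +31° = -4°
rotate_crank_by(+57°): θ ← -4° +57° = 53°
rotate_crank_by(+9°): θ ← 53° +9° = 62°
rotate_crank_by(+83°): θ ← 62° +83° = 145°
rotate_crank_by(-57°): θ ← 145° -57° = 88°
crank pin P = (r cos θ, r sin θ) = (0.907387, 25.984162)
h = r sin θ − e = 25.984162 − 7 = 18.984162
sin φ = h / L = 18.984162 / 167 = 0.11367761
φ = arcsin(0.11367761) = 6.527358°

6.5274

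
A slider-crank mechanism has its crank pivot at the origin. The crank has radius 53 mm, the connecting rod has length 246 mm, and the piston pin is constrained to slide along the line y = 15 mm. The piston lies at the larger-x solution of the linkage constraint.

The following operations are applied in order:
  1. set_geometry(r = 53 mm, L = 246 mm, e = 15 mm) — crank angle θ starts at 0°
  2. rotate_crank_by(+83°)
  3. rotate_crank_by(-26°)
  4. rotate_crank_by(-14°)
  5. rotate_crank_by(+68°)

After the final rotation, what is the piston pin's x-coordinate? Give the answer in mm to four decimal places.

set_geometry: r = 53 mm, L = 246 mm, e = 15 mm; θ ← 0°
rotate_crank_by(+83°): θ ← 0° +83° = 83°
rotate_crank_by(-26°): θ ← 83° -26° = 57°
rotate_crank_by(-14°): θ ← 57° -14° = 43°
rotate_crank_by(+68°): θ ← 43° +68° = 111°
crank pin P = (r cos θ, r sin θ) = (-18.993501, 49.479763)
h = r sin θ − e = 49.479763 − 15 = 34.479763
x = r cos θ + √(L² − h²) = -18.993501 + √(60516.0 − 1188.8540) = -18.993501 + 243.571644 = 224.578143

224.5781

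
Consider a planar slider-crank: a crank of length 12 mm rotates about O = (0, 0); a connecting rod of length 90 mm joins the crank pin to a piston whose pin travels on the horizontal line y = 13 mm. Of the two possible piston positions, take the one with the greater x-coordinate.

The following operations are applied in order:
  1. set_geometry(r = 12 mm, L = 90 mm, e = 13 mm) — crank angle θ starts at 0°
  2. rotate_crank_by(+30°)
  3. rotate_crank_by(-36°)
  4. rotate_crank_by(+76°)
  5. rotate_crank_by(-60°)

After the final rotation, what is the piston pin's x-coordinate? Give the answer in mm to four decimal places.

set_geometry: r = 12 mm, L = 90 mm, e = 13 mm; θ ← 0°
rotate_crank_by(+30°): θ ← 0° +30° = 30°
rotate_crank_by(-36°): θ ← 30° -36° = -6°
rotate_crank_by(+76°): θ ← -6° +76° = 70°
rotate_crank_by(-60°): θ ← 70° -60° = 10°
crank pin P = (r cos θ, r sin θ) = (11.817693, 2.083778)
h = r sin θ − e = 2.083778 − 13 = -10.916222
x = r cos θ + √(L² − h²) = 11.817693 + √(8100.0 − 119.1639) = 11.817693 + 89.335525 = 101.153218

101.1532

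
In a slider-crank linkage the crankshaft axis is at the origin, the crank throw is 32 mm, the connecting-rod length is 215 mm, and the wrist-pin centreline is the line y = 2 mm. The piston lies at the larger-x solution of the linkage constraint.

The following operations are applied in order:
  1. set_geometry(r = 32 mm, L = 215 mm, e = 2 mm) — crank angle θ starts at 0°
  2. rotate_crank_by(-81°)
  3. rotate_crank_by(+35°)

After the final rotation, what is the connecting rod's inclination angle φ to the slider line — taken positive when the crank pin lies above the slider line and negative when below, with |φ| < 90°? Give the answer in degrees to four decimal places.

-6.6825

set_geometry: r = 32 mm, L = 215 mm, e = 2 mm; θ ← 0°
rotate_crank_by(-81°): θ ← 0° -81° = -81°
rotate_crank_by(+35°): θ ← -81° +35° = -46°
crank pin P = (r cos θ, r sin θ) = (22.229068, -23.018874)
h = r sin θ − e = -23.018874 − 2 = -25.018874
sin φ = h / L = -25.018874 / 215 = -0.11636685
φ = arcsin(-0.11636685) = -6.682469°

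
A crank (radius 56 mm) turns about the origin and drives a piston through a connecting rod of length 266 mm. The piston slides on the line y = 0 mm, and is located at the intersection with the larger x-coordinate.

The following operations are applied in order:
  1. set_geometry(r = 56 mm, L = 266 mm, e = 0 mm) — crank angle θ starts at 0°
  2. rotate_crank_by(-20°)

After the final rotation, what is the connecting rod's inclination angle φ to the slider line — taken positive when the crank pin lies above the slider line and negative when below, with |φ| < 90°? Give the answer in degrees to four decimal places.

-4.1291

set_geometry: r = 56 mm, L = 266 mm, e = 0 mm; θ ← 0°
rotate_crank_by(-20°): θ ← 0° -20° = -20°
crank pin P = (r cos θ, r sin θ) = (52.622787, -19.153128)
h = r sin θ − e = -19.153128 − 0 = -19.153128
sin φ = h / L = -19.153128 / 266 = -0.07200424
φ = arcsin(-0.07200424) = -4.129112°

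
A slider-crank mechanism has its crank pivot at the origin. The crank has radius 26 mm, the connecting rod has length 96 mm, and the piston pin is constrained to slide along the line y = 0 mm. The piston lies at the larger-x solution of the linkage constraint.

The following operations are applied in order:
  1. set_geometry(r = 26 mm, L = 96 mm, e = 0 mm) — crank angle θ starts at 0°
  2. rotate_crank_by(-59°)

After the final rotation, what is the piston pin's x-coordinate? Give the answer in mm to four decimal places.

set_geometry: r = 26 mm, L = 96 mm, e = 0 mm; θ ← 0°
rotate_crank_by(-59°): θ ← 0° -59° = -59°
crank pin P = (r cos θ, r sin θ) = (13.390990, -22.286350)
h = r sin θ − e = -22.286350 − 0 = -22.286350
x = r cos θ + √(L² − h²) = 13.390990 + √(9216.0 − 496.6814) = 13.390990 + 93.377292 = 106.768282

106.7683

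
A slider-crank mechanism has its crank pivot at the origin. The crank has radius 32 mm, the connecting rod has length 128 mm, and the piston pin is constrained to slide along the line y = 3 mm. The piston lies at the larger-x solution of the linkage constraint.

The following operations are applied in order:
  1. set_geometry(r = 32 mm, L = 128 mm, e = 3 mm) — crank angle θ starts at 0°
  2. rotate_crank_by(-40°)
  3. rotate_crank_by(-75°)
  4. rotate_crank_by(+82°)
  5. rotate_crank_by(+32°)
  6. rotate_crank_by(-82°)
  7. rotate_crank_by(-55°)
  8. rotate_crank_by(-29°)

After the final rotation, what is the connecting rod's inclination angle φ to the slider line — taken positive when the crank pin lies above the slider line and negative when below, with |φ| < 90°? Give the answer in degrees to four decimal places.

-4.5699

set_geometry: r = 32 mm, L = 128 mm, e = 3 mm; θ ← 0°
rotate_crank_by(-40°): θ ← 0° -40° = -40°
rotate_crank_by(-75°): θ ← -40° -75° = -115°
rotate_crank_by(+82°): θ ← -115° +82° = -33°
rotate_crank_by(+32°): θ ← -33° +32° = -1°
rotate_crank_by(-82°): θ ← -1° -82° = -83°
rotate_crank_by(-55°): θ ← -83° -55° = -138°
rotate_crank_by(-29°): θ ← -138° -29° = -167°
crank pin P = (r cos θ, r sin θ) = (-31.179842, -7.198434)
h = r sin θ − e = -7.198434 − 3 = -10.198434
sin φ = h / L = -10.198434 / 128 = -0.07967526
φ = arcsin(-0.07967526) = -4.569900°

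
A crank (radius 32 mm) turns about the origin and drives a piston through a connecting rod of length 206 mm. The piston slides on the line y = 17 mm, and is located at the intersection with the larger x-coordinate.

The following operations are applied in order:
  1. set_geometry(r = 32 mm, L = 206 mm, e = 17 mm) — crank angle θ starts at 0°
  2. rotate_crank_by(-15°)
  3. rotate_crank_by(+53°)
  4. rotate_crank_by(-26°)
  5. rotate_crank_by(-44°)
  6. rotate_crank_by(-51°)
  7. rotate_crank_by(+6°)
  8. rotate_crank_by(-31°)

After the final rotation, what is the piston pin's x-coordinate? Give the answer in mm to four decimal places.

190.5760

set_geometry: r = 32 mm, L = 206 mm, e = 17 mm; θ ← 0°
rotate_crank_by(-15°): θ ← 0° -15° = -15°
rotate_crank_by(+53°): θ ← -15° +53° = 38°
rotate_crank_by(-26°): θ ← 38° -26° = 12°
rotate_crank_by(-44°): θ ← 12° -44° = -32°
rotate_crank_by(-51°): θ ← -32° -51° = -83°
rotate_crank_by(+6°): θ ← -83° +6° = -77°
rotate_crank_by(-31°): θ ← -77° -31° = -108°
crank pin P = (r cos θ, r sin θ) = (-9.888544, -30.433809)
h = r sin θ − e = -30.433809 − 17 = -47.433809
x = r cos θ + √(L² − h²) = -9.888544 + √(42436.0 − 2249.9662) = -9.888544 + 200.464545 = 190.576001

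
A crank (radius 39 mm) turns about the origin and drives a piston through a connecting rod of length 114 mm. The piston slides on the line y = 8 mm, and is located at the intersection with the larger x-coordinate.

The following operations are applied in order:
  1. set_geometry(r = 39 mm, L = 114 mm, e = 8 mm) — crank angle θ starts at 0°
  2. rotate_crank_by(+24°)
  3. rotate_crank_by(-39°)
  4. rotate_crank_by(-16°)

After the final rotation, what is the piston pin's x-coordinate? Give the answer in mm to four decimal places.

143.9155

set_geometry: r = 39 mm, L = 114 mm, e = 8 mm; θ ← 0°
rotate_crank_by(+24°): θ ← 0° +24° = 24°
rotate_crank_by(-39°): θ ← 24° -39° = -15°
rotate_crank_by(-16°): θ ← -15° -16° = -31°
crank pin P = (r cos θ, r sin θ) = (33.429525, -20.086485)
h = r sin θ − e = -20.086485 − 8 = -28.086485
x = r cos θ + √(L² − h²) = 33.429525 + √(12996.0 − 788.8506) = 33.429525 + 110.485969 = 143.915494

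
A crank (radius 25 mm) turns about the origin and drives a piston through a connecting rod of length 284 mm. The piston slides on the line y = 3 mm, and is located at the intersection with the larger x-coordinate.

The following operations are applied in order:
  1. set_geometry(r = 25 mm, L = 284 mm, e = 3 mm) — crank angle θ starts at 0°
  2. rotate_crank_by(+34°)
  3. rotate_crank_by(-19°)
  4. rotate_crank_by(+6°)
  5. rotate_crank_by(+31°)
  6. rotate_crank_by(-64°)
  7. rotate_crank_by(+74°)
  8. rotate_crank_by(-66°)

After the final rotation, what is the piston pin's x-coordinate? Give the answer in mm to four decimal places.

set_geometry: r = 25 mm, L = 284 mm, e = 3 mm; θ ← 0°
rotate_crank_by(+34°): θ ← 0° +34° = 34°
rotate_crank_by(-19°): θ ← 34° -19° = 15°
rotate_crank_by(+6°): θ ← 15° +6° = 21°
rotate_crank_by(+31°): θ ← 21° +31° = 52°
rotate_crank_by(-64°): θ ← 52° -64° = -12°
rotate_crank_by(+74°): θ ← -12° +74° = 62°
rotate_crank_by(-66°): θ ← 62° -66° = -4°
crank pin P = (r cos θ, r sin θ) = (24.939101, -1.743912)
h = r sin θ − e = -1.743912 − 3 = -4.743912
x = r cos θ + √(L² − h²) = 24.939101 + √(80656.0 − 22.5047) = 24.939101 + 283.960376 = 308.899478

308.8995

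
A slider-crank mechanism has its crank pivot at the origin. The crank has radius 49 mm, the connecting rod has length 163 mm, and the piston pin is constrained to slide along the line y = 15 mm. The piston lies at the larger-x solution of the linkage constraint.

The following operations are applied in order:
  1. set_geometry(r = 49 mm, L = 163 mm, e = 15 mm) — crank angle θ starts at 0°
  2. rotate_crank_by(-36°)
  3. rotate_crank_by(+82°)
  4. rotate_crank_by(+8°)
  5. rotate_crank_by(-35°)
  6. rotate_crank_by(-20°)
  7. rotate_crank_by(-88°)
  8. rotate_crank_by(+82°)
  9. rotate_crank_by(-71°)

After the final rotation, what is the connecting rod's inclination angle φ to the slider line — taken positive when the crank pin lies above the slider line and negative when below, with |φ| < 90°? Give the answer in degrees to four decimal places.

-22.7101

set_geometry: r = 49 mm, L = 163 mm, e = 15 mm; θ ← 0°
rotate_crank_by(-36°): θ ← 0° -36° = -36°
rotate_crank_by(+82°): θ ← -36° +82° = 46°
rotate_crank_by(+8°): θ ← 46° +8° = 54°
rotate_crank_by(-35°): θ ← 54° -35° = 19°
rotate_crank_by(-20°): θ ← 19° -20° = -1°
rotate_crank_by(-88°): θ ← -1° -88° = -89°
rotate_crank_by(+82°): θ ← -89° +82° = -7°
rotate_crank_by(-71°): θ ← -7° -71° = -78°
crank pin P = (r cos θ, r sin θ) = (10.187673, -47.929232)
h = r sin θ − e = -47.929232 − 15 = -62.929232
sin φ = h / L = -62.929232 / 163 = -0.38606891
φ = arcsin(-0.38606891) = -22.710116°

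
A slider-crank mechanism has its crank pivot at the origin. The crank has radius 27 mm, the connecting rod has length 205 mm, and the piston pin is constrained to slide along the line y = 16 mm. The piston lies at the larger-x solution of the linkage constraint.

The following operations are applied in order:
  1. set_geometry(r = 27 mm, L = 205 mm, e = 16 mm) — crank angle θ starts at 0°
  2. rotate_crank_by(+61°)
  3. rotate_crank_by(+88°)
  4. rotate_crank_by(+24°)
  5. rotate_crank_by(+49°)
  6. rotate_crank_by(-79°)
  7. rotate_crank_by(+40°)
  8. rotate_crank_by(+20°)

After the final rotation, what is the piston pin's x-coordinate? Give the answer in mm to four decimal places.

set_geometry: r = 27 mm, L = 205 mm, e = 16 mm; θ ← 0°
rotate_crank_by(+61°): θ ← 0° +61° = 61°
rotate_crank_by(+88°): θ ← 61° +88° = 149°
rotate_crank_by(+24°): θ ← 149° +24° = 173°
rotate_crank_by(+49°): θ ← 173° +49° = 222°
rotate_crank_by(-79°): θ ← 222° -79° = 143°
rotate_crank_by(+40°): θ ← 143° +40° = 183°
rotate_crank_by(+20°): θ ← 183° +20° = 203°
crank pin P = (r cos θ, r sin θ) = (-24.853631, -10.549740)
h = r sin θ − e = -10.549740 − 16 = -26.549740
x = r cos θ + √(L² − h²) = -24.853631 + √(42025.0 − 704.8887) = -24.853631 + 203.273489 = 178.419858

178.4199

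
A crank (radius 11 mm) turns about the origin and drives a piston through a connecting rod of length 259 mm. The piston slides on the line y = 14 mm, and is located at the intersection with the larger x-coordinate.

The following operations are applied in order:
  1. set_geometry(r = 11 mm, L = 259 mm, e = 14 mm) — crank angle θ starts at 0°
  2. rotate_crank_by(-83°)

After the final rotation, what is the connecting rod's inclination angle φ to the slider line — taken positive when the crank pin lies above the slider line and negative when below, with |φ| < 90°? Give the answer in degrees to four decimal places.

set_geometry: r = 11 mm, L = 259 mm, e = 14 mm; θ ← 0°
rotate_crank_by(-83°): θ ← 0° -83° = -83°
crank pin P = (r cos θ, r sin θ) = (1.340563, -10.918008)
h = r sin θ − e = -10.918008 − 14 = -24.918008
sin φ = h / L = -24.918008 / 259 = -0.09620852
φ = arcsin(-0.09620852) = -5.520882°

-5.5209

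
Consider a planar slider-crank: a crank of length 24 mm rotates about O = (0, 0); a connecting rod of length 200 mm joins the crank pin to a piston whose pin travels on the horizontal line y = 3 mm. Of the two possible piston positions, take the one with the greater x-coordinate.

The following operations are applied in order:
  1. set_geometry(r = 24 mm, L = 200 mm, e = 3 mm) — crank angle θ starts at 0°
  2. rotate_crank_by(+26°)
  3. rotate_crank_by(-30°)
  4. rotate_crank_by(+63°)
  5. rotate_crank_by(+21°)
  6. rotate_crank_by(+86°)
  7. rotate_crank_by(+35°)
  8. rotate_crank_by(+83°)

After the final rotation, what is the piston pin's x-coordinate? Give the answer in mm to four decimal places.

set_geometry: r = 24 mm, L = 200 mm, e = 3 mm; θ ← 0°
rotate_crank_by(+26°): θ ← 0° +26° = 26°
rotate_crank_by(-30°): θ ← 26° -30° = -4°
rotate_crank_by(+63°): θ ← -4° +63° = 59°
rotate_crank_by(+21°): θ ← 59° +21° = 80°
rotate_crank_by(+86°): θ ← 80° +86° = 166°
rotate_crank_by(+35°): θ ← 166° +35° = 201°
rotate_crank_by(+83°): θ ← 201° +83° = 284°
crank pin P = (r cos θ, r sin θ) = (5.806125, -23.287097)
h = r sin θ − e = -23.287097 − 3 = -26.287097
x = r cos θ + √(L² − h²) = 5.806125 + √(40000.0 − 691.0115) = 5.806125 + 198.264945 = 204.071071

204.0711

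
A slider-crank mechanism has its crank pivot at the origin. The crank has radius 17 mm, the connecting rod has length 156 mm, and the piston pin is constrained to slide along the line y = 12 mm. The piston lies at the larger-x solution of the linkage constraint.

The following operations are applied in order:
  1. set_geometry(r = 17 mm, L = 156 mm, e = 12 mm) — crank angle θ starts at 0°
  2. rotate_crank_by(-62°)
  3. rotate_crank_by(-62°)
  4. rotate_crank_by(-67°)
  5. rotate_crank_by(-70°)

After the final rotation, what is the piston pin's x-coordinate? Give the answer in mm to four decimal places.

set_geometry: r = 17 mm, L = 156 mm, e = 12 mm; θ ← 0°
rotate_crank_by(-62°): θ ← 0° -62° = -62°
rotate_crank_by(-62°): θ ← -62° -62° = -124°
rotate_crank_by(-67°): θ ← -124° -67° = -191°
rotate_crank_by(-70°): θ ← -191° -70° = -261°
crank pin P = (r cos θ, r sin θ) = (-2.659386, 16.790702)
h = r sin θ − e = 16.790702 − 12 = 4.790702
x = r cos θ + √(L² − h²) = -2.659386 + √(24336.0 − 22.9508) = -2.659386 + 155.926422 = 153.267036

153.2670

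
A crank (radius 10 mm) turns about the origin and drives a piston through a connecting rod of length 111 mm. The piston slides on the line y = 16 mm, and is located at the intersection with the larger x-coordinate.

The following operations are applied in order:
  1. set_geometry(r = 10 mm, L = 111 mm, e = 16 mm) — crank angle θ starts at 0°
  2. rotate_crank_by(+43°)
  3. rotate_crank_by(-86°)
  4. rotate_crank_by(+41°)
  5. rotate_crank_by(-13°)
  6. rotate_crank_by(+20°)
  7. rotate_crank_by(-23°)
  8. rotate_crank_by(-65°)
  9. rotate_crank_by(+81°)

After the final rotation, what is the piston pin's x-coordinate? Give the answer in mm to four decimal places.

set_geometry: r = 10 mm, L = 111 mm, e = 16 mm; θ ← 0°
rotate_crank_by(+43°): θ ← 0° +43° = 43°
rotate_crank_by(-86°): θ ← 43° -86° = -43°
rotate_crank_by(+41°): θ ← -43° +41° = -2°
rotate_crank_by(-13°): θ ← -2° -13° = -15°
rotate_crank_by(+20°): θ ← -15° +20° = 5°
rotate_crank_by(-23°): θ ← 5° -23° = -18°
rotate_crank_by(-65°): θ ← -18° -65° = -83°
rotate_crank_by(+81°): θ ← -83° +81° = -2°
crank pin P = (r cos θ, r sin θ) = (9.993908, -0.348995)
h = r sin θ − e = -0.348995 − 16 = -16.348995
x = r cos θ + √(L² − h²) = 9.993908 + √(12321.0 − 267.2896) = 9.993908 + 109.789391 = 119.783299

119.7833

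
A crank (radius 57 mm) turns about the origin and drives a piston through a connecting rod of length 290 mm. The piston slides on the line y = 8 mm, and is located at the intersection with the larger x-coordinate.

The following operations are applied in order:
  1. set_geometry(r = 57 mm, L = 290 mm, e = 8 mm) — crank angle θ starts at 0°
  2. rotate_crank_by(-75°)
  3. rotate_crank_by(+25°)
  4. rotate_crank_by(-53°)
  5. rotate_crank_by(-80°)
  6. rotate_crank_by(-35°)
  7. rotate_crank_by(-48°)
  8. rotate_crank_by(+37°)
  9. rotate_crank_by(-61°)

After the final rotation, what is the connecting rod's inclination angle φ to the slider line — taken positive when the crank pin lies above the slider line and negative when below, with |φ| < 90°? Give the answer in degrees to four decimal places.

9.0393

set_geometry: r = 57 mm, L = 290 mm, e = 8 mm; θ ← 0°
rotate_crank_by(-75°): θ ← 0° -75° = -75°
rotate_crank_by(+25°): θ ← -75° +25° = -50°
rotate_crank_by(-53°): θ ← -50° -53° = -103°
rotate_crank_by(-80°): θ ← -103° -80° = -183°
rotate_crank_by(-35°): θ ← -183° -35° = -218°
rotate_crank_by(-48°): θ ← -218° -48° = -266°
rotate_crank_by(+37°): θ ← -266° +37° = -229°
rotate_crank_by(-61°): θ ← -229° -61° = -290°
crank pin P = (r cos θ, r sin θ) = (19.495148, 53.562479)
h = r sin θ − e = 53.562479 − 8 = 45.562479
sin φ = h / L = 45.562479 / 290 = 0.15711200
φ = arcsin(0.15711200) = 9.039306°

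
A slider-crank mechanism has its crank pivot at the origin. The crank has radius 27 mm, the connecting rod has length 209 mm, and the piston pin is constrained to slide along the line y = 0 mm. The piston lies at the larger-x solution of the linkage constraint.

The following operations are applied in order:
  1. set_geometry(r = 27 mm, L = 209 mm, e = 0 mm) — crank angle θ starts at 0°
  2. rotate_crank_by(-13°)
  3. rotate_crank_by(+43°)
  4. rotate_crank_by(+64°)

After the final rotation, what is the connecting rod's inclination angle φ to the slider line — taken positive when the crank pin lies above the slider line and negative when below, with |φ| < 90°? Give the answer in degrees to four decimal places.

7.4044

set_geometry: r = 27 mm, L = 209 mm, e = 0 mm; θ ← 0°
rotate_crank_by(-13°): θ ← 0° -13° = -13°
rotate_crank_by(+43°): θ ← -13° +43° = 30°
rotate_crank_by(+64°): θ ← 30° +64° = 94°
crank pin P = (r cos θ, r sin θ) = (-1.883425, 26.934229)
h = r sin θ − e = 26.934229 − 0 = 26.934229
sin φ = h / L = 26.934229 / 209 = 0.12887191
φ = arcsin(0.12887191) = 7.404409°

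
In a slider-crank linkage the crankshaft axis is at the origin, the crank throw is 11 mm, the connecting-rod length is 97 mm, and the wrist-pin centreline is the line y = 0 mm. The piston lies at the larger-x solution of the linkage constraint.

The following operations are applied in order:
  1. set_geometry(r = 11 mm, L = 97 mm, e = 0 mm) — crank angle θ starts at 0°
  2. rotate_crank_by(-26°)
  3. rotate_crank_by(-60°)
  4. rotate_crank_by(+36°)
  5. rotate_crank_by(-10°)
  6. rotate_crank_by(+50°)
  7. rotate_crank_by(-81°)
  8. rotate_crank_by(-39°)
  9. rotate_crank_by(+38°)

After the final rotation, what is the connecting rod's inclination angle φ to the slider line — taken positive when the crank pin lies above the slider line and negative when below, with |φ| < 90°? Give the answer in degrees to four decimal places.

-6.5075

set_geometry: r = 11 mm, L = 97 mm, e = 0 mm; θ ← 0°
rotate_crank_by(-26°): θ ← 0° -26° = -26°
rotate_crank_by(-60°): θ ← -26° -60° = -86°
rotate_crank_by(+36°): θ ← -86° +36° = -50°
rotate_crank_by(-10°): θ ← -50° -10° = -60°
rotate_crank_by(+50°): θ ← -60° +50° = -10°
rotate_crank_by(-81°): θ ← -10° -81° = -91°
rotate_crank_by(-39°): θ ← -91° -39° = -130°
rotate_crank_by(+38°): θ ← -130° +38° = -92°
crank pin P = (r cos θ, r sin θ) = (-0.383894, -10.993299)
h = r sin θ − e = -10.993299 − 0 = -10.993299
sin φ = h / L = -10.993299 / 97 = -0.11333298
φ = arcsin(-0.11333298) = -6.507483°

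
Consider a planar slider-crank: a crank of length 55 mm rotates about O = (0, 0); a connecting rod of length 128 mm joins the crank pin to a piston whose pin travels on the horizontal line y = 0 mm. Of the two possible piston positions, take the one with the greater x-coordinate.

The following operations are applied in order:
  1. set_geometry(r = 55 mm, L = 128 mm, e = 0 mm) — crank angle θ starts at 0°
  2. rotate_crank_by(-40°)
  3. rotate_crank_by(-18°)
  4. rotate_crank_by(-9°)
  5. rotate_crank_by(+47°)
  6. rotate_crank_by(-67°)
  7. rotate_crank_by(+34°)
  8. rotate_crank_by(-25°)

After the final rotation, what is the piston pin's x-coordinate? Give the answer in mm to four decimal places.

127.5806

set_geometry: r = 55 mm, L = 128 mm, e = 0 mm; θ ← 0°
rotate_crank_by(-40°): θ ← 0° -40° = -40°
rotate_crank_by(-18°): θ ← -40° -18° = -58°
rotate_crank_by(-9°): θ ← -58° -9° = -67°
rotate_crank_by(+47°): θ ← -67° +47° = -20°
rotate_crank_by(-67°): θ ← -20° -67° = -87°
rotate_crank_by(+34°): θ ← -87° +34° = -53°
rotate_crank_by(-25°): θ ← -53° -25° = -78°
crank pin P = (r cos θ, r sin θ) = (11.435143, -53.798118)
h = r sin θ − e = -53.798118 − 0 = -53.798118
x = r cos θ + √(L² − h²) = 11.435143 + √(16384.0 − 2894.2375) = 11.435143 + 116.145437 = 127.580580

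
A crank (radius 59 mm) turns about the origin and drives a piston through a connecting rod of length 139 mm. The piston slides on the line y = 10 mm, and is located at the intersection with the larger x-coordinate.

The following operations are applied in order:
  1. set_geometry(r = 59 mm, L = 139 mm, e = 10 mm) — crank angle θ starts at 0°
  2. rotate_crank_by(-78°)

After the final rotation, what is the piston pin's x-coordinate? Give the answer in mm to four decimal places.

set_geometry: r = 59 mm, L = 139 mm, e = 10 mm; θ ← 0°
rotate_crank_by(-78°): θ ← 0° -78° = -78°
crank pin P = (r cos θ, r sin θ) = (12.266790, -57.710708)
h = r sin θ − e = -57.710708 − 10 = -67.710708
x = r cos θ + √(L² − h²) = 12.266790 + √(19321.0 − 4584.7400) = 12.266790 + 121.392998 = 133.659788

133.6598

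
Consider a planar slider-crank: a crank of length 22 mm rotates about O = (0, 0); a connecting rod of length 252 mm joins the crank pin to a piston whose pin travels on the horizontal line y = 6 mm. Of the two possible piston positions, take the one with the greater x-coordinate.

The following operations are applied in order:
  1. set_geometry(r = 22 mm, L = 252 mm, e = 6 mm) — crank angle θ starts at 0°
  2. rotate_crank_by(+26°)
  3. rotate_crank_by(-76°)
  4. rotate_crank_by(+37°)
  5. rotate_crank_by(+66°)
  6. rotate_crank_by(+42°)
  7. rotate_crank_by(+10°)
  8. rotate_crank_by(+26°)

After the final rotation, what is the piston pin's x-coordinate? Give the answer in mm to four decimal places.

237.3435

set_geometry: r = 22 mm, L = 252 mm, e = 6 mm; θ ← 0°
rotate_crank_by(+26°): θ ← 0° +26° = 26°
rotate_crank_by(-76°): θ ← 26° -76° = -50°
rotate_crank_by(+37°): θ ← -50° +37° = -13°
rotate_crank_by(+66°): θ ← -13° +66° = 53°
rotate_crank_by(+42°): θ ← 53° +42° = 95°
rotate_crank_by(+10°): θ ← 95° +10° = 105°
rotate_crank_by(+26°): θ ← 105° +26° = 131°
crank pin P = (r cos θ, r sin θ) = (-14.433299, 16.603611)
h = r sin θ − e = 16.603611 − 6 = 10.603611
x = r cos θ + √(L² − h²) = -14.433299 + √(63504.0 − 112.4366) = -14.433299 + 251.776813 = 237.343514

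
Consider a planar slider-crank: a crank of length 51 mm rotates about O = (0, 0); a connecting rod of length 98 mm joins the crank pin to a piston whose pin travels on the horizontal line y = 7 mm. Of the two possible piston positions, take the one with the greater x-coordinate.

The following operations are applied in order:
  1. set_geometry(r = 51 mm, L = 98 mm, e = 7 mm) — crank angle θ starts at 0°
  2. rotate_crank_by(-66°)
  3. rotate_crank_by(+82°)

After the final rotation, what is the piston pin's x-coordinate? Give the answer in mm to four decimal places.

146.7699

set_geometry: r = 51 mm, L = 98 mm, e = 7 mm; θ ← 0°
rotate_crank_by(-66°): θ ← 0° -66° = -66°
rotate_crank_by(+82°): θ ← -66° +82° = 16°
crank pin P = (r cos θ, r sin θ) = (49.024346, 14.057505)
h = r sin θ − e = 14.057505 − 7 = 7.057505
x = r cos θ + √(L² − h²) = 49.024346 + √(9604.0 − 49.8084) = 49.024346 + 97.745545 = 146.769892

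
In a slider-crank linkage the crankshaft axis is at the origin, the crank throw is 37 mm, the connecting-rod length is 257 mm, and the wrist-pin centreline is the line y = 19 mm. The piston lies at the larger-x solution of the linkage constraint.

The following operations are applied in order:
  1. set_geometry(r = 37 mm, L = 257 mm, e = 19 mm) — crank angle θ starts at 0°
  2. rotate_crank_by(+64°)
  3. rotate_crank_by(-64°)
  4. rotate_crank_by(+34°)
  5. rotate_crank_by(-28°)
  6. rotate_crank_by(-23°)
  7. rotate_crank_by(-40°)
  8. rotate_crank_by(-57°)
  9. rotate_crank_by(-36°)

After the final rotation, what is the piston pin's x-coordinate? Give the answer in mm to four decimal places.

set_geometry: r = 37 mm, L = 257 mm, e = 19 mm; θ ← 0°
rotate_crank_by(+64°): θ ← 0° +64° = 64°
rotate_crank_by(-64°): θ ← 64° -64° = 0°
rotate_crank_by(+34°): θ ← 0° +34° = 34°
rotate_crank_by(-28°): θ ← 34° -28° = 6°
rotate_crank_by(-23°): θ ← 6° -23° = -17°
rotate_crank_by(-40°): θ ← -17° -40° = -57°
rotate_crank_by(-57°): θ ← -57° -57° = -114°
rotate_crank_by(-36°): θ ← -114° -36° = -150°
crank pin P = (r cos θ, r sin θ) = (-32.042940, -18.500000)
h = r sin θ − e = -18.500000 − 19 = -37.500000
x = r cos θ + √(L² − h²) = -32.042940 + √(66049.0 − 1406.2500) = -32.042940 + 254.249385 = 222.206446

222.2064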